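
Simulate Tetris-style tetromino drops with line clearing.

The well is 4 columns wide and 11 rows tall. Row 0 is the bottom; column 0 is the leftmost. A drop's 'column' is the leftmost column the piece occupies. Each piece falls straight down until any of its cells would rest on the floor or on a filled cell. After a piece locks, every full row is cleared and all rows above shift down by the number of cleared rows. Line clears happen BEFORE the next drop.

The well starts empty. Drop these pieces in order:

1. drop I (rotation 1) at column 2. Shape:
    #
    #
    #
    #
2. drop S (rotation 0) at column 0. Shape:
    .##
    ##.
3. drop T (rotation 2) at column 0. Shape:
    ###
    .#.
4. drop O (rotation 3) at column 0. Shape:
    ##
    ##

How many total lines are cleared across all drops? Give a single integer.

Answer: 0

Derivation:
Drop 1: I rot1 at col 2 lands with bottom-row=0; cleared 0 line(s) (total 0); column heights now [0 0 4 0], max=4
Drop 2: S rot0 at col 0 lands with bottom-row=3; cleared 0 line(s) (total 0); column heights now [4 5 5 0], max=5
Drop 3: T rot2 at col 0 lands with bottom-row=5; cleared 0 line(s) (total 0); column heights now [7 7 7 0], max=7
Drop 4: O rot3 at col 0 lands with bottom-row=7; cleared 0 line(s) (total 0); column heights now [9 9 7 0], max=9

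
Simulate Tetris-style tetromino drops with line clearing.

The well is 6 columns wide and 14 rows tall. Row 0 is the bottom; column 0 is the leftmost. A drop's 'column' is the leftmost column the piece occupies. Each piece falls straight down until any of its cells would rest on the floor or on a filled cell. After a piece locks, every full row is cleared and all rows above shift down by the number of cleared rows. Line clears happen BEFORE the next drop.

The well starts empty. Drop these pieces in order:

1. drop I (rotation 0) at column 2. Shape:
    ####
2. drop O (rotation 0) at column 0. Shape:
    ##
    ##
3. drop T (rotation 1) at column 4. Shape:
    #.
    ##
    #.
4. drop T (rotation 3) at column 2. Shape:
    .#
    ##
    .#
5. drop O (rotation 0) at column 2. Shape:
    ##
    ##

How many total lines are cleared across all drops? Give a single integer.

Answer: 1

Derivation:
Drop 1: I rot0 at col 2 lands with bottom-row=0; cleared 0 line(s) (total 0); column heights now [0 0 1 1 1 1], max=1
Drop 2: O rot0 at col 0 lands with bottom-row=0; cleared 1 line(s) (total 1); column heights now [1 1 0 0 0 0], max=1
Drop 3: T rot1 at col 4 lands with bottom-row=0; cleared 0 line(s) (total 1); column heights now [1 1 0 0 3 2], max=3
Drop 4: T rot3 at col 2 lands with bottom-row=0; cleared 0 line(s) (total 1); column heights now [1 1 2 3 3 2], max=3
Drop 5: O rot0 at col 2 lands with bottom-row=3; cleared 0 line(s) (total 1); column heights now [1 1 5 5 3 2], max=5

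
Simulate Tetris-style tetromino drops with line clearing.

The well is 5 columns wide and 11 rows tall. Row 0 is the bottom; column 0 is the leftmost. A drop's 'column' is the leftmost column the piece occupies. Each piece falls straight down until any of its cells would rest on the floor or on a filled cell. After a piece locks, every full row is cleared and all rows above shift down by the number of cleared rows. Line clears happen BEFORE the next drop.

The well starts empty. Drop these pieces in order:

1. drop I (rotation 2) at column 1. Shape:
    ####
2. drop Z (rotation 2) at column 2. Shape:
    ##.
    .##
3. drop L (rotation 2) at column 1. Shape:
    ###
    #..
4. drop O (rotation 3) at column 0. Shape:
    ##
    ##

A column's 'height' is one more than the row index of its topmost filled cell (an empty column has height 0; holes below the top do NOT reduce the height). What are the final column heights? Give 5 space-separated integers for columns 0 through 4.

Answer: 6 6 4 4 2

Derivation:
Drop 1: I rot2 at col 1 lands with bottom-row=0; cleared 0 line(s) (total 0); column heights now [0 1 1 1 1], max=1
Drop 2: Z rot2 at col 2 lands with bottom-row=1; cleared 0 line(s) (total 0); column heights now [0 1 3 3 2], max=3
Drop 3: L rot2 at col 1 lands with bottom-row=2; cleared 0 line(s) (total 0); column heights now [0 4 4 4 2], max=4
Drop 4: O rot3 at col 0 lands with bottom-row=4; cleared 0 line(s) (total 0); column heights now [6 6 4 4 2], max=6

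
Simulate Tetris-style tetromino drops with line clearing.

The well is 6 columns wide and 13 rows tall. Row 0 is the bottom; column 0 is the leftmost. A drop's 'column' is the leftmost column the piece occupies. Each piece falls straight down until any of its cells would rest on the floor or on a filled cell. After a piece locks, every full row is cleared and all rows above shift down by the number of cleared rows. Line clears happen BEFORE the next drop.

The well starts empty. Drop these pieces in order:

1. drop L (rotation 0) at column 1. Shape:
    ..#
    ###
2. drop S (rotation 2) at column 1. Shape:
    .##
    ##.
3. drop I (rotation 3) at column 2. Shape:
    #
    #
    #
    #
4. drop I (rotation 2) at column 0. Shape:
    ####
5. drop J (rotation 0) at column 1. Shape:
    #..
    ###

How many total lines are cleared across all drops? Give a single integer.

Answer: 0

Derivation:
Drop 1: L rot0 at col 1 lands with bottom-row=0; cleared 0 line(s) (total 0); column heights now [0 1 1 2 0 0], max=2
Drop 2: S rot2 at col 1 lands with bottom-row=1; cleared 0 line(s) (total 0); column heights now [0 2 3 3 0 0], max=3
Drop 3: I rot3 at col 2 lands with bottom-row=3; cleared 0 line(s) (total 0); column heights now [0 2 7 3 0 0], max=7
Drop 4: I rot2 at col 0 lands with bottom-row=7; cleared 0 line(s) (total 0); column heights now [8 8 8 8 0 0], max=8
Drop 5: J rot0 at col 1 lands with bottom-row=8; cleared 0 line(s) (total 0); column heights now [8 10 9 9 0 0], max=10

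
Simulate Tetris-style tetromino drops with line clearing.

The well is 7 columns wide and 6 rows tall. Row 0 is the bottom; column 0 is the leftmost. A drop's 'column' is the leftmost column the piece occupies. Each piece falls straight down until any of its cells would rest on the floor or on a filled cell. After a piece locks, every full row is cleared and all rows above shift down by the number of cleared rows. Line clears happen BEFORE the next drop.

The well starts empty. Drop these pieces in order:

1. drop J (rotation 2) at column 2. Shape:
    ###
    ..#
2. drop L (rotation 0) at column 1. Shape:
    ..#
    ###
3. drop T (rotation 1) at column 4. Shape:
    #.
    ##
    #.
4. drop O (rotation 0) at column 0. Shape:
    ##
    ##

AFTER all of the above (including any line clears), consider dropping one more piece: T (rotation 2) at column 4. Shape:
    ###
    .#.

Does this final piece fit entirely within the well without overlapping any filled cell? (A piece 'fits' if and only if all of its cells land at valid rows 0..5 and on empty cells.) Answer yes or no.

Drop 1: J rot2 at col 2 lands with bottom-row=0; cleared 0 line(s) (total 0); column heights now [0 0 2 2 2 0 0], max=2
Drop 2: L rot0 at col 1 lands with bottom-row=2; cleared 0 line(s) (total 0); column heights now [0 3 3 4 2 0 0], max=4
Drop 3: T rot1 at col 4 lands with bottom-row=2; cleared 0 line(s) (total 0); column heights now [0 3 3 4 5 4 0], max=5
Drop 4: O rot0 at col 0 lands with bottom-row=3; cleared 0 line(s) (total 0); column heights now [5 5 3 4 5 4 0], max=5
Test piece T rot2 at col 4 (width 3): heights before test = [5 5 3 4 5 4 0]; fits = True

Answer: yes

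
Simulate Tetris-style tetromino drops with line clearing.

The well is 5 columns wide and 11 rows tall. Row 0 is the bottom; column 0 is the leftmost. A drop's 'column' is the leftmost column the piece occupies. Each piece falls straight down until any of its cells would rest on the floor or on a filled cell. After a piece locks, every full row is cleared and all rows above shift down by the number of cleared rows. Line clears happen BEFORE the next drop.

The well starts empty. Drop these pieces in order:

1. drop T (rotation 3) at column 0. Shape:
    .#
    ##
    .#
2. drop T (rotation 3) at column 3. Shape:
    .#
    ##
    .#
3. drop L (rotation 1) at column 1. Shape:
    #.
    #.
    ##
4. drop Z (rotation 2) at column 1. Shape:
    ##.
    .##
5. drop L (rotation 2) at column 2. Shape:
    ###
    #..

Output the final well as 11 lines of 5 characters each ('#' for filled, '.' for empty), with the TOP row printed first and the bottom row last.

Answer: .....
.....
..###
..#..
.##..
.###.
.#...
.##..
.#..#
##.##
.#..#

Derivation:
Drop 1: T rot3 at col 0 lands with bottom-row=0; cleared 0 line(s) (total 0); column heights now [2 3 0 0 0], max=3
Drop 2: T rot3 at col 3 lands with bottom-row=0; cleared 0 line(s) (total 0); column heights now [2 3 0 2 3], max=3
Drop 3: L rot1 at col 1 lands with bottom-row=3; cleared 0 line(s) (total 0); column heights now [2 6 4 2 3], max=6
Drop 4: Z rot2 at col 1 lands with bottom-row=5; cleared 0 line(s) (total 0); column heights now [2 7 7 6 3], max=7
Drop 5: L rot2 at col 2 lands with bottom-row=7; cleared 0 line(s) (total 0); column heights now [2 7 9 9 9], max=9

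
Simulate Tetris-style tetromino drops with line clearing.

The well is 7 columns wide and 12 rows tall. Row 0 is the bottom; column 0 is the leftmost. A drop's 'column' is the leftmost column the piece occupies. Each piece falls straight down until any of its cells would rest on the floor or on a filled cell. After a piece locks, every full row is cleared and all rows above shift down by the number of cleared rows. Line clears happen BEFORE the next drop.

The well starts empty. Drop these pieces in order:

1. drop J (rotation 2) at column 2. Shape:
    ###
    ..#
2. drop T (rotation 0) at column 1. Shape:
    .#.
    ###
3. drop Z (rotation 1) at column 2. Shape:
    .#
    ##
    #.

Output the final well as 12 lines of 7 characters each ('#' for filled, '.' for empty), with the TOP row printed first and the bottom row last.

Answer: .......
.......
.......
.......
.......
...#...
..##...
..#....
..#....
.###...
..###..
....#..

Derivation:
Drop 1: J rot2 at col 2 lands with bottom-row=0; cleared 0 line(s) (total 0); column heights now [0 0 2 2 2 0 0], max=2
Drop 2: T rot0 at col 1 lands with bottom-row=2; cleared 0 line(s) (total 0); column heights now [0 3 4 3 2 0 0], max=4
Drop 3: Z rot1 at col 2 lands with bottom-row=4; cleared 0 line(s) (total 0); column heights now [0 3 6 7 2 0 0], max=7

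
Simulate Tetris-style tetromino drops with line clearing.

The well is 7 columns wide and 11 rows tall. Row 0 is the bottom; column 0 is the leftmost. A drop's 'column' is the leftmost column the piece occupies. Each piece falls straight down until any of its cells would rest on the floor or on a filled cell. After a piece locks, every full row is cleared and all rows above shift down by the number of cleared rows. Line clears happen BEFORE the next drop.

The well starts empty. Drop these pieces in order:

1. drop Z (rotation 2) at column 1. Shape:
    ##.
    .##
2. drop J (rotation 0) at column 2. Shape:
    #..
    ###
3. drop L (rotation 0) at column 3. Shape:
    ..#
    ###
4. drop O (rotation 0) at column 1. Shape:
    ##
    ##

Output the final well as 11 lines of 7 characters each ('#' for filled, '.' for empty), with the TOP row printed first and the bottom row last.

Answer: .......
.......
.......
.......
.......
.##....
.##..#.
..####.
..###..
.##....
..##...

Derivation:
Drop 1: Z rot2 at col 1 lands with bottom-row=0; cleared 0 line(s) (total 0); column heights now [0 2 2 1 0 0 0], max=2
Drop 2: J rot0 at col 2 lands with bottom-row=2; cleared 0 line(s) (total 0); column heights now [0 2 4 3 3 0 0], max=4
Drop 3: L rot0 at col 3 lands with bottom-row=3; cleared 0 line(s) (total 0); column heights now [0 2 4 4 4 5 0], max=5
Drop 4: O rot0 at col 1 lands with bottom-row=4; cleared 0 line(s) (total 0); column heights now [0 6 6 4 4 5 0], max=6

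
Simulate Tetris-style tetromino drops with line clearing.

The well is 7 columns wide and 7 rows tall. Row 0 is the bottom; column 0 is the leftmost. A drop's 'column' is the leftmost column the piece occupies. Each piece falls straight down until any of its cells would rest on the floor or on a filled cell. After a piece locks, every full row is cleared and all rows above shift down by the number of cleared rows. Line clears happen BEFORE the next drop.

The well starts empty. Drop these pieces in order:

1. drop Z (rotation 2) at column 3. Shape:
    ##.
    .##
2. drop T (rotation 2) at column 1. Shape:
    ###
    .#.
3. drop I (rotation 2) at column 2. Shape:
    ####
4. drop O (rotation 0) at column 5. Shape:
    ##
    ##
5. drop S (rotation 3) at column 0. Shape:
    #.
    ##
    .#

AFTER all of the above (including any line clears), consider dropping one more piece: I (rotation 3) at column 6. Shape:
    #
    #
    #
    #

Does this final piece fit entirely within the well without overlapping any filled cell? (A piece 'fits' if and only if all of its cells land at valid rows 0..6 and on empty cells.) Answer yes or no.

Answer: no

Derivation:
Drop 1: Z rot2 at col 3 lands with bottom-row=0; cleared 0 line(s) (total 0); column heights now [0 0 0 2 2 1 0], max=2
Drop 2: T rot2 at col 1 lands with bottom-row=1; cleared 0 line(s) (total 0); column heights now [0 3 3 3 2 1 0], max=3
Drop 3: I rot2 at col 2 lands with bottom-row=3; cleared 0 line(s) (total 0); column heights now [0 3 4 4 4 4 0], max=4
Drop 4: O rot0 at col 5 lands with bottom-row=4; cleared 0 line(s) (total 0); column heights now [0 3 4 4 4 6 6], max=6
Drop 5: S rot3 at col 0 lands with bottom-row=3; cleared 0 line(s) (total 0); column heights now [6 5 4 4 4 6 6], max=6
Test piece I rot3 at col 6 (width 1): heights before test = [6 5 4 4 4 6 6]; fits = False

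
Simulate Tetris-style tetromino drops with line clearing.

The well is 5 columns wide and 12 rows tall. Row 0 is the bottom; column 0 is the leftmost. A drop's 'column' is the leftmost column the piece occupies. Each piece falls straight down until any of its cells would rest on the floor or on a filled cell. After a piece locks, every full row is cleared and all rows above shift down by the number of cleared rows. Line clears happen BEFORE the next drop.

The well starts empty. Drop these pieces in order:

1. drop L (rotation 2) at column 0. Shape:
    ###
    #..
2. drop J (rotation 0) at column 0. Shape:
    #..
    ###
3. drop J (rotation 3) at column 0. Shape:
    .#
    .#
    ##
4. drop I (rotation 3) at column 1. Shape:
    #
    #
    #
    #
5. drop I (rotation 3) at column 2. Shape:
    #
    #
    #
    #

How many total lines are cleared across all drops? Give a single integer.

Answer: 0

Derivation:
Drop 1: L rot2 at col 0 lands with bottom-row=0; cleared 0 line(s) (total 0); column heights now [2 2 2 0 0], max=2
Drop 2: J rot0 at col 0 lands with bottom-row=2; cleared 0 line(s) (total 0); column heights now [4 3 3 0 0], max=4
Drop 3: J rot3 at col 0 lands with bottom-row=4; cleared 0 line(s) (total 0); column heights now [5 7 3 0 0], max=7
Drop 4: I rot3 at col 1 lands with bottom-row=7; cleared 0 line(s) (total 0); column heights now [5 11 3 0 0], max=11
Drop 5: I rot3 at col 2 lands with bottom-row=3; cleared 0 line(s) (total 0); column heights now [5 11 7 0 0], max=11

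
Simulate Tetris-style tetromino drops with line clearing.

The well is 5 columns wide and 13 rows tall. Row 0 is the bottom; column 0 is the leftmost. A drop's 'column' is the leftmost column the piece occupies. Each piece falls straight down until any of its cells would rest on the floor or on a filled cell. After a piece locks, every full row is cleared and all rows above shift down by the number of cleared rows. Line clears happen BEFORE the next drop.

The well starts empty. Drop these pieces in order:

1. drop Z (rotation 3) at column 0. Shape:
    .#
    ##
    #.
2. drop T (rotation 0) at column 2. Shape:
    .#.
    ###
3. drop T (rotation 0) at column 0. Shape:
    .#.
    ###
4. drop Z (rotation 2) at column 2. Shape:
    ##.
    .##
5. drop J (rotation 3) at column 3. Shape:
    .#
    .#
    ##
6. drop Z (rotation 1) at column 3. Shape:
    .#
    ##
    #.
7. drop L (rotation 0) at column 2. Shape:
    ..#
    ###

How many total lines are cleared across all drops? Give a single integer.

Answer: 1

Derivation:
Drop 1: Z rot3 at col 0 lands with bottom-row=0; cleared 0 line(s) (total 0); column heights now [2 3 0 0 0], max=3
Drop 2: T rot0 at col 2 lands with bottom-row=0; cleared 0 line(s) (total 0); column heights now [2 3 1 2 1], max=3
Drop 3: T rot0 at col 0 lands with bottom-row=3; cleared 0 line(s) (total 0); column heights now [4 5 4 2 1], max=5
Drop 4: Z rot2 at col 2 lands with bottom-row=3; cleared 1 line(s) (total 1); column heights now [2 4 4 4 1], max=4
Drop 5: J rot3 at col 3 lands with bottom-row=4; cleared 0 line(s) (total 1); column heights now [2 4 4 5 7], max=7
Drop 6: Z rot1 at col 3 lands with bottom-row=6; cleared 0 line(s) (total 1); column heights now [2 4 4 8 9], max=9
Drop 7: L rot0 at col 2 lands with bottom-row=9; cleared 0 line(s) (total 1); column heights now [2 4 10 10 11], max=11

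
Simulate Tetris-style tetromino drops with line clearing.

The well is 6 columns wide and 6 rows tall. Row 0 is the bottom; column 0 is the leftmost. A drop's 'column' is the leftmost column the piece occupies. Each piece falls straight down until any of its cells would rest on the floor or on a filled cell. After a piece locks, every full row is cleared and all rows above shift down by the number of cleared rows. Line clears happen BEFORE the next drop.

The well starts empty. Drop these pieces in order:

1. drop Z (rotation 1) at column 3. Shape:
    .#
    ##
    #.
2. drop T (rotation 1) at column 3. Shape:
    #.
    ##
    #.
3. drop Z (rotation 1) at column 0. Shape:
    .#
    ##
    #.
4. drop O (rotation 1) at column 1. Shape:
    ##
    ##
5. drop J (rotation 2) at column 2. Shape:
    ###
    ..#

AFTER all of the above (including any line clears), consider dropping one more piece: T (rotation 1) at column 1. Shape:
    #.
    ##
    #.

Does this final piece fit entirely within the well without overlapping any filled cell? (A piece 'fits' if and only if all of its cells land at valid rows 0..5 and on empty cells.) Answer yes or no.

Answer: no

Derivation:
Drop 1: Z rot1 at col 3 lands with bottom-row=0; cleared 0 line(s) (total 0); column heights now [0 0 0 2 3 0], max=3
Drop 2: T rot1 at col 3 lands with bottom-row=2; cleared 0 line(s) (total 0); column heights now [0 0 0 5 4 0], max=5
Drop 3: Z rot1 at col 0 lands with bottom-row=0; cleared 0 line(s) (total 0); column heights now [2 3 0 5 4 0], max=5
Drop 4: O rot1 at col 1 lands with bottom-row=3; cleared 0 line(s) (total 0); column heights now [2 5 5 5 4 0], max=5
Drop 5: J rot2 at col 2 lands with bottom-row=4; cleared 0 line(s) (total 0); column heights now [2 5 6 6 6 0], max=6
Test piece T rot1 at col 1 (width 2): heights before test = [2 5 6 6 6 0]; fits = False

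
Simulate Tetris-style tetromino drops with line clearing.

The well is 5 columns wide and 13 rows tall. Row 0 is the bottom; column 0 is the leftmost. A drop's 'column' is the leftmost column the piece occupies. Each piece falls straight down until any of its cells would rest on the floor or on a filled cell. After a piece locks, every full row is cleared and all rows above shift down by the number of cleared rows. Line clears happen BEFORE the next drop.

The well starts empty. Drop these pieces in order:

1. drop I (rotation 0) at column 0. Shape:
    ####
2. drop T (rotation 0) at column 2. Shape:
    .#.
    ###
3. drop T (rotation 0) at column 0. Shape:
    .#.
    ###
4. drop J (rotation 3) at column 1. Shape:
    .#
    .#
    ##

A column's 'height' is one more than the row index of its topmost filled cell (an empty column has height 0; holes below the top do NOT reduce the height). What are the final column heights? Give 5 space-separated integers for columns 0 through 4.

Answer: 3 5 7 3 2

Derivation:
Drop 1: I rot0 at col 0 lands with bottom-row=0; cleared 0 line(s) (total 0); column heights now [1 1 1 1 0], max=1
Drop 2: T rot0 at col 2 lands with bottom-row=1; cleared 0 line(s) (total 0); column heights now [1 1 2 3 2], max=3
Drop 3: T rot0 at col 0 lands with bottom-row=2; cleared 0 line(s) (total 0); column heights now [3 4 3 3 2], max=4
Drop 4: J rot3 at col 1 lands with bottom-row=4; cleared 0 line(s) (total 0); column heights now [3 5 7 3 2], max=7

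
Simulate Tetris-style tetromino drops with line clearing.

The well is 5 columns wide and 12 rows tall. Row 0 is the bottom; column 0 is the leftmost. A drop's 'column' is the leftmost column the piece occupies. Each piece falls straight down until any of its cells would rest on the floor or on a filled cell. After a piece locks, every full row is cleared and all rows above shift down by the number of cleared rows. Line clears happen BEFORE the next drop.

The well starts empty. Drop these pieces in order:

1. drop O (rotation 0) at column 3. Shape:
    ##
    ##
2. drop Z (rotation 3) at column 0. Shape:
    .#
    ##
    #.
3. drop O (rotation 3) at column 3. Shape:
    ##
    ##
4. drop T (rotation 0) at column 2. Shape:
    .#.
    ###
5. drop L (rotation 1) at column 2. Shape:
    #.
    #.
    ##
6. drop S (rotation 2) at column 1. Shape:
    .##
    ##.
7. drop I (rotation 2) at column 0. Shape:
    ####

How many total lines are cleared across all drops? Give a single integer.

Answer: 0

Derivation:
Drop 1: O rot0 at col 3 lands with bottom-row=0; cleared 0 line(s) (total 0); column heights now [0 0 0 2 2], max=2
Drop 2: Z rot3 at col 0 lands with bottom-row=0; cleared 0 line(s) (total 0); column heights now [2 3 0 2 2], max=3
Drop 3: O rot3 at col 3 lands with bottom-row=2; cleared 0 line(s) (total 0); column heights now [2 3 0 4 4], max=4
Drop 4: T rot0 at col 2 lands with bottom-row=4; cleared 0 line(s) (total 0); column heights now [2 3 5 6 5], max=6
Drop 5: L rot1 at col 2 lands with bottom-row=6; cleared 0 line(s) (total 0); column heights now [2 3 9 7 5], max=9
Drop 6: S rot2 at col 1 lands with bottom-row=9; cleared 0 line(s) (total 0); column heights now [2 10 11 11 5], max=11
Drop 7: I rot2 at col 0 lands with bottom-row=11; cleared 0 line(s) (total 0); column heights now [12 12 12 12 5], max=12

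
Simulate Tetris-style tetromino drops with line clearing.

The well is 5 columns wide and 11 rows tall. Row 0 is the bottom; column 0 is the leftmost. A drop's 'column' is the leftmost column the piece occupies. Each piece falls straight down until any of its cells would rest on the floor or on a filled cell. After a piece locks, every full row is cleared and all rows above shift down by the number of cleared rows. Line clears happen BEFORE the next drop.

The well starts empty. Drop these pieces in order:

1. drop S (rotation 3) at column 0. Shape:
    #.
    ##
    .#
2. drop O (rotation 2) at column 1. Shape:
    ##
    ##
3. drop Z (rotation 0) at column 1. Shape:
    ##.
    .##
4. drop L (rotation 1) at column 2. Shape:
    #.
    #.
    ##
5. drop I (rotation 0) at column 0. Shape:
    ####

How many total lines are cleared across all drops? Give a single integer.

Drop 1: S rot3 at col 0 lands with bottom-row=0; cleared 0 line(s) (total 0); column heights now [3 2 0 0 0], max=3
Drop 2: O rot2 at col 1 lands with bottom-row=2; cleared 0 line(s) (total 0); column heights now [3 4 4 0 0], max=4
Drop 3: Z rot0 at col 1 lands with bottom-row=4; cleared 0 line(s) (total 0); column heights now [3 6 6 5 0], max=6
Drop 4: L rot1 at col 2 lands with bottom-row=6; cleared 0 line(s) (total 0); column heights now [3 6 9 7 0], max=9
Drop 5: I rot0 at col 0 lands with bottom-row=9; cleared 0 line(s) (total 0); column heights now [10 10 10 10 0], max=10

Answer: 0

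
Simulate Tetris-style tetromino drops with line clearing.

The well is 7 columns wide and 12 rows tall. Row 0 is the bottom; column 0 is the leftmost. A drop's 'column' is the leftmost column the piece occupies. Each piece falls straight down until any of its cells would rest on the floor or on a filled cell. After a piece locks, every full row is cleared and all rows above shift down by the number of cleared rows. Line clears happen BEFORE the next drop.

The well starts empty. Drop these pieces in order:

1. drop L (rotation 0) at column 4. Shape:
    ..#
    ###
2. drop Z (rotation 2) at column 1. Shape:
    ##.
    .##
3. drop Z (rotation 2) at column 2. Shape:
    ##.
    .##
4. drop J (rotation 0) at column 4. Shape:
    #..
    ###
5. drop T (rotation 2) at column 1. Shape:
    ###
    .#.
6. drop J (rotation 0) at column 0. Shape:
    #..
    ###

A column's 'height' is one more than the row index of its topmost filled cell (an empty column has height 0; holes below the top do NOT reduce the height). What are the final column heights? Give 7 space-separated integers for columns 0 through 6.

Drop 1: L rot0 at col 4 lands with bottom-row=0; cleared 0 line(s) (total 0); column heights now [0 0 0 0 1 1 2], max=2
Drop 2: Z rot2 at col 1 lands with bottom-row=0; cleared 0 line(s) (total 0); column heights now [0 2 2 1 1 1 2], max=2
Drop 3: Z rot2 at col 2 lands with bottom-row=1; cleared 0 line(s) (total 0); column heights now [0 2 3 3 2 1 2], max=3
Drop 4: J rot0 at col 4 lands with bottom-row=2; cleared 0 line(s) (total 0); column heights now [0 2 3 3 4 3 3], max=4
Drop 5: T rot2 at col 1 lands with bottom-row=3; cleared 0 line(s) (total 0); column heights now [0 5 5 5 4 3 3], max=5
Drop 6: J rot0 at col 0 lands with bottom-row=5; cleared 0 line(s) (total 0); column heights now [7 6 6 5 4 3 3], max=7

Answer: 7 6 6 5 4 3 3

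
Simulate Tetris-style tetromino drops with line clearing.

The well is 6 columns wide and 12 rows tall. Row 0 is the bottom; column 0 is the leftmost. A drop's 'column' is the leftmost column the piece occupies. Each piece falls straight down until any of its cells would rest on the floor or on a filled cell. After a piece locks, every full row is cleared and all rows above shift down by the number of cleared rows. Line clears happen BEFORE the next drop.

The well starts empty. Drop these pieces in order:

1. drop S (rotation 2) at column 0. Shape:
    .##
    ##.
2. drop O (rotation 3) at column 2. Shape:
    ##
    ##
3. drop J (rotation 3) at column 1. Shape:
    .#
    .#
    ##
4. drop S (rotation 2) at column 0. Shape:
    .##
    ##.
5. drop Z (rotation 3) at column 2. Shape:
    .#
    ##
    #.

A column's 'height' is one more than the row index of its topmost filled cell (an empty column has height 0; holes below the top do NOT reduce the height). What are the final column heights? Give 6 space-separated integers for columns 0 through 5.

Drop 1: S rot2 at col 0 lands with bottom-row=0; cleared 0 line(s) (total 0); column heights now [1 2 2 0 0 0], max=2
Drop 2: O rot3 at col 2 lands with bottom-row=2; cleared 0 line(s) (total 0); column heights now [1 2 4 4 0 0], max=4
Drop 3: J rot3 at col 1 lands with bottom-row=4; cleared 0 line(s) (total 0); column heights now [1 5 7 4 0 0], max=7
Drop 4: S rot2 at col 0 lands with bottom-row=6; cleared 0 line(s) (total 0); column heights now [7 8 8 4 0 0], max=8
Drop 5: Z rot3 at col 2 lands with bottom-row=8; cleared 0 line(s) (total 0); column heights now [7 8 10 11 0 0], max=11

Answer: 7 8 10 11 0 0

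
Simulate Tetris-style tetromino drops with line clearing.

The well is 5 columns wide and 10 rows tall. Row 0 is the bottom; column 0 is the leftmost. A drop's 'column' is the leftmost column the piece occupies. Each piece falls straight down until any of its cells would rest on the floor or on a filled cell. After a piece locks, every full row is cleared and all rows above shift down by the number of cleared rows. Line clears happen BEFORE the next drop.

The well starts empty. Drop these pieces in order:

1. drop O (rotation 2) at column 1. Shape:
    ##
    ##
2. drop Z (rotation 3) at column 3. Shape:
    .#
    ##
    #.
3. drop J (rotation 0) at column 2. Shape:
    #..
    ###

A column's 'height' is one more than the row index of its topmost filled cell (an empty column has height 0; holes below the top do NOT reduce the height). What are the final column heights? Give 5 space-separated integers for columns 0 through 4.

Drop 1: O rot2 at col 1 lands with bottom-row=0; cleared 0 line(s) (total 0); column heights now [0 2 2 0 0], max=2
Drop 2: Z rot3 at col 3 lands with bottom-row=0; cleared 0 line(s) (total 0); column heights now [0 2 2 2 3], max=3
Drop 3: J rot0 at col 2 lands with bottom-row=3; cleared 0 line(s) (total 0); column heights now [0 2 5 4 4], max=5

Answer: 0 2 5 4 4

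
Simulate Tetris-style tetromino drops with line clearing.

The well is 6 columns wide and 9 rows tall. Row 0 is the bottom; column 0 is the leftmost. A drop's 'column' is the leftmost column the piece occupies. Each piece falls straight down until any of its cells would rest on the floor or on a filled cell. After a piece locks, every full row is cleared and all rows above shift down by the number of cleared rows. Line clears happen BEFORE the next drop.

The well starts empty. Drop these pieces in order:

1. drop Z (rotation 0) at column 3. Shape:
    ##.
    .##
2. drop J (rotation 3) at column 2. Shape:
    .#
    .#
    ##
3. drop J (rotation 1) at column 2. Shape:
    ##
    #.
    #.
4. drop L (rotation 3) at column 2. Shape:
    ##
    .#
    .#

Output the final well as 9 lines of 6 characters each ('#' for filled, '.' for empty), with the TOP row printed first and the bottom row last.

Drop 1: Z rot0 at col 3 lands with bottom-row=0; cleared 0 line(s) (total 0); column heights now [0 0 0 2 2 1], max=2
Drop 2: J rot3 at col 2 lands with bottom-row=2; cleared 0 line(s) (total 0); column heights now [0 0 3 5 2 1], max=5
Drop 3: J rot1 at col 2 lands with bottom-row=3; cleared 0 line(s) (total 0); column heights now [0 0 6 6 2 1], max=6
Drop 4: L rot3 at col 2 lands with bottom-row=6; cleared 0 line(s) (total 0); column heights now [0 0 9 9 2 1], max=9

Answer: ..##..
...#..
...#..
..##..
..##..
..##..
..##..
...##.
....##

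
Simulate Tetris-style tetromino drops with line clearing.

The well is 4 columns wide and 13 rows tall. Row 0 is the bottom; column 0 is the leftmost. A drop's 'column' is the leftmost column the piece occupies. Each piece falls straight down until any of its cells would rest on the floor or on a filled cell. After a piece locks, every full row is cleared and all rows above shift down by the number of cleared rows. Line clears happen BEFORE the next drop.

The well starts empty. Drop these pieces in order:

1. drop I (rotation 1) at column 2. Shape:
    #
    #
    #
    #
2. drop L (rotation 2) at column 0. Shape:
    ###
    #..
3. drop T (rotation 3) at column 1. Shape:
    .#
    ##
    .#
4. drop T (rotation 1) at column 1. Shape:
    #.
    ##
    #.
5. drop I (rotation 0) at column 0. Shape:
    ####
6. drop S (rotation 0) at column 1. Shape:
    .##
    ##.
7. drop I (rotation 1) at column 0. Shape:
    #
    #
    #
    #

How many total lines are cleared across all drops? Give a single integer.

Drop 1: I rot1 at col 2 lands with bottom-row=0; cleared 0 line(s) (total 0); column heights now [0 0 4 0], max=4
Drop 2: L rot2 at col 0 lands with bottom-row=3; cleared 0 line(s) (total 0); column heights now [5 5 5 0], max=5
Drop 3: T rot3 at col 1 lands with bottom-row=5; cleared 0 line(s) (total 0); column heights now [5 7 8 0], max=8
Drop 4: T rot1 at col 1 lands with bottom-row=7; cleared 0 line(s) (total 0); column heights now [5 10 9 0], max=10
Drop 5: I rot0 at col 0 lands with bottom-row=10; cleared 1 line(s) (total 1); column heights now [5 10 9 0], max=10
Drop 6: S rot0 at col 1 lands with bottom-row=10; cleared 0 line(s) (total 1); column heights now [5 11 12 12], max=12
Drop 7: I rot1 at col 0 lands with bottom-row=5; cleared 0 line(s) (total 1); column heights now [9 11 12 12], max=12

Answer: 1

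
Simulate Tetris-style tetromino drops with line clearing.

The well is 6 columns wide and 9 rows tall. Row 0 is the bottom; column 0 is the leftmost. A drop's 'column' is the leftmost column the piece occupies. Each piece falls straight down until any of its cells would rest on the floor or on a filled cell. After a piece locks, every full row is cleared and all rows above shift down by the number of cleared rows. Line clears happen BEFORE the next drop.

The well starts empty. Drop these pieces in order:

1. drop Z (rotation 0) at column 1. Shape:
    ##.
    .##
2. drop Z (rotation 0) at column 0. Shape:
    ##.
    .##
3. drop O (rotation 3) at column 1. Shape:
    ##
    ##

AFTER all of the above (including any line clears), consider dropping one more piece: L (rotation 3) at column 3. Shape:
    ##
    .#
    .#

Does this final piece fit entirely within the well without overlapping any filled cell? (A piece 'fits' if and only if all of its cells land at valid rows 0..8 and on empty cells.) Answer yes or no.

Drop 1: Z rot0 at col 1 lands with bottom-row=0; cleared 0 line(s) (total 0); column heights now [0 2 2 1 0 0], max=2
Drop 2: Z rot0 at col 0 lands with bottom-row=2; cleared 0 line(s) (total 0); column heights now [4 4 3 1 0 0], max=4
Drop 3: O rot3 at col 1 lands with bottom-row=4; cleared 0 line(s) (total 0); column heights now [4 6 6 1 0 0], max=6
Test piece L rot3 at col 3 (width 2): heights before test = [4 6 6 1 0 0]; fits = True

Answer: yes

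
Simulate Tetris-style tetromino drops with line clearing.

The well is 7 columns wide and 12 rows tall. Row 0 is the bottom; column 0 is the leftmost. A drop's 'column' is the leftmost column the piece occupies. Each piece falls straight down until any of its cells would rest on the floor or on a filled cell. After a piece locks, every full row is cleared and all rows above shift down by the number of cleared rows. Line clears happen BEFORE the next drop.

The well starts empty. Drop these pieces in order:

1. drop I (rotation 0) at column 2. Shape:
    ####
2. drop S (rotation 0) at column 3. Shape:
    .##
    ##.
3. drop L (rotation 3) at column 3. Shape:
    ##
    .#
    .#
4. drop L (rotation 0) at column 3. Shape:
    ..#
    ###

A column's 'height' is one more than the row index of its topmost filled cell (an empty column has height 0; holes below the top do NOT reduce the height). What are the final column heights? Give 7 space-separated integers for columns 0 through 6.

Answer: 0 0 1 7 7 8 0

Derivation:
Drop 1: I rot0 at col 2 lands with bottom-row=0; cleared 0 line(s) (total 0); column heights now [0 0 1 1 1 1 0], max=1
Drop 2: S rot0 at col 3 lands with bottom-row=1; cleared 0 line(s) (total 0); column heights now [0 0 1 2 3 3 0], max=3
Drop 3: L rot3 at col 3 lands with bottom-row=3; cleared 0 line(s) (total 0); column heights now [0 0 1 6 6 3 0], max=6
Drop 4: L rot0 at col 3 lands with bottom-row=6; cleared 0 line(s) (total 0); column heights now [0 0 1 7 7 8 0], max=8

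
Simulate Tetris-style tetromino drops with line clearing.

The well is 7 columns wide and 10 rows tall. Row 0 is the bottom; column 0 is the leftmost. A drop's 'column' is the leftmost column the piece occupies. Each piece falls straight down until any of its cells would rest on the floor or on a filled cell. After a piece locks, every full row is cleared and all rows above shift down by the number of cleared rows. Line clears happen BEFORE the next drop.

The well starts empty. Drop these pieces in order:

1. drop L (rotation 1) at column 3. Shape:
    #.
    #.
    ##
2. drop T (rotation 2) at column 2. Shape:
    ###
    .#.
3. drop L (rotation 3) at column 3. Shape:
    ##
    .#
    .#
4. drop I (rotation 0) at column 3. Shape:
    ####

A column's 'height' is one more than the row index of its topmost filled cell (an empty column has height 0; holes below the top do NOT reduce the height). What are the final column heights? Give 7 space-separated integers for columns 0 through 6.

Drop 1: L rot1 at col 3 lands with bottom-row=0; cleared 0 line(s) (total 0); column heights now [0 0 0 3 1 0 0], max=3
Drop 2: T rot2 at col 2 lands with bottom-row=3; cleared 0 line(s) (total 0); column heights now [0 0 5 5 5 0 0], max=5
Drop 3: L rot3 at col 3 lands with bottom-row=5; cleared 0 line(s) (total 0); column heights now [0 0 5 8 8 0 0], max=8
Drop 4: I rot0 at col 3 lands with bottom-row=8; cleared 0 line(s) (total 0); column heights now [0 0 5 9 9 9 9], max=9

Answer: 0 0 5 9 9 9 9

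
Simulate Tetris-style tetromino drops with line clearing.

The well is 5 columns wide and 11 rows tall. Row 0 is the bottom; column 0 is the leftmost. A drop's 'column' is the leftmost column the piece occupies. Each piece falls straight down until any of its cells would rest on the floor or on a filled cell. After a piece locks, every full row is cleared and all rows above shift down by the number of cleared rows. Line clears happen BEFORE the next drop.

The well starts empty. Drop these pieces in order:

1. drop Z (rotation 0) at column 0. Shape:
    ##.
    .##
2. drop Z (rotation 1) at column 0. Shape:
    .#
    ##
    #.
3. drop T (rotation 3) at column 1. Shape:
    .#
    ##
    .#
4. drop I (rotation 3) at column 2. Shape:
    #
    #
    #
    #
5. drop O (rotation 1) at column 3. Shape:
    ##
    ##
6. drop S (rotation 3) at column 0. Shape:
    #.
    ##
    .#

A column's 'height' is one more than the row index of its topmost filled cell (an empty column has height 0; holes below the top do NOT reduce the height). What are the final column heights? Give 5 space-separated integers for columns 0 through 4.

Drop 1: Z rot0 at col 0 lands with bottom-row=0; cleared 0 line(s) (total 0); column heights now [2 2 1 0 0], max=2
Drop 2: Z rot1 at col 0 lands with bottom-row=2; cleared 0 line(s) (total 0); column heights now [4 5 1 0 0], max=5
Drop 3: T rot3 at col 1 lands with bottom-row=4; cleared 0 line(s) (total 0); column heights now [4 6 7 0 0], max=7
Drop 4: I rot3 at col 2 lands with bottom-row=7; cleared 0 line(s) (total 0); column heights now [4 6 11 0 0], max=11
Drop 5: O rot1 at col 3 lands with bottom-row=0; cleared 0 line(s) (total 0); column heights now [4 6 11 2 2], max=11
Drop 6: S rot3 at col 0 lands with bottom-row=6; cleared 0 line(s) (total 0); column heights now [9 8 11 2 2], max=11

Answer: 9 8 11 2 2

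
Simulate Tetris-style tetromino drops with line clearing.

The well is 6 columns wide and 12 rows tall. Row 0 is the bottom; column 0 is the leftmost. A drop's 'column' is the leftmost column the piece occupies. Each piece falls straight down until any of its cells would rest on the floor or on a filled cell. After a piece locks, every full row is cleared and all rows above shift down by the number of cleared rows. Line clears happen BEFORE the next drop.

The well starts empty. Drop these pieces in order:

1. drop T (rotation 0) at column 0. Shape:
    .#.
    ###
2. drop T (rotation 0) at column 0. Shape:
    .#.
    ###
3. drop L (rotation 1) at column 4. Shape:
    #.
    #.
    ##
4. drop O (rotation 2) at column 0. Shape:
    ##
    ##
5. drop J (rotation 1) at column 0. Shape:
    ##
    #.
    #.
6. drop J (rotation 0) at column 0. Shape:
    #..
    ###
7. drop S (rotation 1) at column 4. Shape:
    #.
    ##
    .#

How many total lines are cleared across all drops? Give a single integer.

Drop 1: T rot0 at col 0 lands with bottom-row=0; cleared 0 line(s) (total 0); column heights now [1 2 1 0 0 0], max=2
Drop 2: T rot0 at col 0 lands with bottom-row=2; cleared 0 line(s) (total 0); column heights now [3 4 3 0 0 0], max=4
Drop 3: L rot1 at col 4 lands with bottom-row=0; cleared 0 line(s) (total 0); column heights now [3 4 3 0 3 1], max=4
Drop 4: O rot2 at col 0 lands with bottom-row=4; cleared 0 line(s) (total 0); column heights now [6 6 3 0 3 1], max=6
Drop 5: J rot1 at col 0 lands with bottom-row=6; cleared 0 line(s) (total 0); column heights now [9 9 3 0 3 1], max=9
Drop 6: J rot0 at col 0 lands with bottom-row=9; cleared 0 line(s) (total 0); column heights now [11 10 10 0 3 1], max=11
Drop 7: S rot1 at col 4 lands with bottom-row=2; cleared 0 line(s) (total 0); column heights now [11 10 10 0 5 4], max=11

Answer: 0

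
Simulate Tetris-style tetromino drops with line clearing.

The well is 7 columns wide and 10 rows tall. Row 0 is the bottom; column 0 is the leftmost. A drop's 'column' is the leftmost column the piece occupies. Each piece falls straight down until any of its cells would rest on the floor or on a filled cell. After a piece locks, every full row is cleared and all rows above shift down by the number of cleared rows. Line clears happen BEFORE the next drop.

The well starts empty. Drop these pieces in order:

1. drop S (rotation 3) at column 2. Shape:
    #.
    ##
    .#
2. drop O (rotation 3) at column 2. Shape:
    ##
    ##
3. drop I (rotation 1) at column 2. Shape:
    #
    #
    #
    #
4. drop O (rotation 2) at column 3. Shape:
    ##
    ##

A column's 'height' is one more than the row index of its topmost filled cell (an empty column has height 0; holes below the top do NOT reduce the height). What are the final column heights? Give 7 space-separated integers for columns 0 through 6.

Answer: 0 0 9 7 7 0 0

Derivation:
Drop 1: S rot3 at col 2 lands with bottom-row=0; cleared 0 line(s) (total 0); column heights now [0 0 3 2 0 0 0], max=3
Drop 2: O rot3 at col 2 lands with bottom-row=3; cleared 0 line(s) (total 0); column heights now [0 0 5 5 0 0 0], max=5
Drop 3: I rot1 at col 2 lands with bottom-row=5; cleared 0 line(s) (total 0); column heights now [0 0 9 5 0 0 0], max=9
Drop 4: O rot2 at col 3 lands with bottom-row=5; cleared 0 line(s) (total 0); column heights now [0 0 9 7 7 0 0], max=9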